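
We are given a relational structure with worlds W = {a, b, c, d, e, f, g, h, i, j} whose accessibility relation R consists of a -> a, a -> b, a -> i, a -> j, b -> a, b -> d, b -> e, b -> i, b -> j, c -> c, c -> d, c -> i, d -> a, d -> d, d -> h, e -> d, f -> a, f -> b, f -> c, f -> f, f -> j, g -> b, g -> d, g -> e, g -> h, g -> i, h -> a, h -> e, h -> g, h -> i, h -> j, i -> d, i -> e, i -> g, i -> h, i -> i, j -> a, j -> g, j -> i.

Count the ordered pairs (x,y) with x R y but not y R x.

24

Enumerating: (a,i), (b,d), (b,e), (b,i), (b,j), (c,d), (c,i), (d,a), (d,h), (e,d), (f,a), (f,b), … and 12 more.
Total: 24.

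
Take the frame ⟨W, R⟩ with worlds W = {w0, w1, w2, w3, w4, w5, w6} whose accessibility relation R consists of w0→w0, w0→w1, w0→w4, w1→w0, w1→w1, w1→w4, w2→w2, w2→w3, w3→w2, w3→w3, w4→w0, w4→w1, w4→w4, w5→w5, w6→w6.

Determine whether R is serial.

Serial: yes — every world has a successor (e.g. w0 R w0).

Yes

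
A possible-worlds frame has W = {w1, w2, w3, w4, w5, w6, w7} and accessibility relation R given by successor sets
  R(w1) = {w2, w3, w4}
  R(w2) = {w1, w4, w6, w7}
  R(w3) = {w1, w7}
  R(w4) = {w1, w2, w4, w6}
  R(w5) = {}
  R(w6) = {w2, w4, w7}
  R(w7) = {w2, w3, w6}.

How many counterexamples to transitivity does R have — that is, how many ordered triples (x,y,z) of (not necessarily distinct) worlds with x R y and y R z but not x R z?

35

Enumerating: (w1,w2,w1), (w1,w2,w6), (w1,w2,w7), (w1,w3,w1), (w1,w3,w7), (w1,w4,w1), (w1,w4,w6), (w2,w1,w2), (w2,w1,w3), (w2,w4,w2), (w2,w6,w2), (w2,w7,w2), … and 23 more.
Total: 35.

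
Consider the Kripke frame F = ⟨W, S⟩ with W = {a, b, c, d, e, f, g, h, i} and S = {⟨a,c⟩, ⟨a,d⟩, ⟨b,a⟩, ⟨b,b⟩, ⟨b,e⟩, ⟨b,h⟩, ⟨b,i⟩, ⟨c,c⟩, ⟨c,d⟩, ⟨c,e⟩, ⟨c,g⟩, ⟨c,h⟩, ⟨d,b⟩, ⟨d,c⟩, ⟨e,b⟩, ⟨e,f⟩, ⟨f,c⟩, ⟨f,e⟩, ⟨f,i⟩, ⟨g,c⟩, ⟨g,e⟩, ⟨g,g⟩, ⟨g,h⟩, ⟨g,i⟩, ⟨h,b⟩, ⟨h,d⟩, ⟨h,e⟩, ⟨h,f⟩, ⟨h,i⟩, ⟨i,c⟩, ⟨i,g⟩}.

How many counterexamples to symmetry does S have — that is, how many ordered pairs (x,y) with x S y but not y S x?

16

Enumerating: (a,c), (a,d), (b,a), (b,i), (c,e), (c,h), (d,b), (f,c), (f,i), (g,e), (g,h), (h,d), (h,e), (h,f), (h,i), (i,c).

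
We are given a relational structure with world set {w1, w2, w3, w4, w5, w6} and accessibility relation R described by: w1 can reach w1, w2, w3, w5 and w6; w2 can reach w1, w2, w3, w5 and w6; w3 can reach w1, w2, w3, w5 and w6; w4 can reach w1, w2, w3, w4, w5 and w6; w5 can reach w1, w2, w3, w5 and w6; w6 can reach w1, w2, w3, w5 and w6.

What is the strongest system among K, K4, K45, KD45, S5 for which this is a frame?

K4

Transitive (axiom 4): yes — every two-step R-path is closed by a direct edge.
Euclidean (axiom 5): no — w4 R w1 and w4 R w4, but not w1 R w4.
Serial (axiom D): yes — every world has a successor (e.g. w1 R w1).
Reflexive (axiom T): yes — every world is R-related to itself.
So F validates K, K4; K45 would additionally require R to be Euclidean. The strongest is K4.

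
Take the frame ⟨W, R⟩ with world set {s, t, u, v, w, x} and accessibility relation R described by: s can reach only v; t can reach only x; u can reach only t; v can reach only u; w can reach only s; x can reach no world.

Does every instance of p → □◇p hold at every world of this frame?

No

Axiom B corresponds to the accessibility relation being symmetric.
Symmetric: no — s R v but not v R s.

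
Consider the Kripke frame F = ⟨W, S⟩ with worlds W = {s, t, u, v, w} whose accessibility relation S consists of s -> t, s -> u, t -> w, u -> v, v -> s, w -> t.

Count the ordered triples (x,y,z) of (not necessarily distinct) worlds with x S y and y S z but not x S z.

7

Enumerating: (s,t,w), (s,u,v), (t,w,t), (u,v,s), (v,s,t), (v,s,u), (w,t,w).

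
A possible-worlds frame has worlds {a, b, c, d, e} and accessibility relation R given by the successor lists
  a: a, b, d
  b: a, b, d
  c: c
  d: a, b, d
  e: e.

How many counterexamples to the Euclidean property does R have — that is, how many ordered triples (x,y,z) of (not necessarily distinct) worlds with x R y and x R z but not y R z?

0

R is Euclidean; there are no such tuples.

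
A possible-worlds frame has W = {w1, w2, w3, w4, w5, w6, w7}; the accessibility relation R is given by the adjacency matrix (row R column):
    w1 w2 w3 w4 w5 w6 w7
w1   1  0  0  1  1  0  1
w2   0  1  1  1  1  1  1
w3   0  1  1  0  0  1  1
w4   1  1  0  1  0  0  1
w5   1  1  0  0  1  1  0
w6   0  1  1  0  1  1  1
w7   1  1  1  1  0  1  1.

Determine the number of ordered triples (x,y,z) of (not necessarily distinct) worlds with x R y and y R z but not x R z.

34

Enumerating: (w1,w4,w2), (w1,w5,w2), (w1,w5,w6), (w1,w7,w2), (w1,w7,w3), (w1,w7,w6), (w2,w4,w1), (w2,w5,w1), (w2,w7,w1), (w3,w2,w4), (w3,w2,w5), (w3,w6,w5), … and 22 more.
Total: 34.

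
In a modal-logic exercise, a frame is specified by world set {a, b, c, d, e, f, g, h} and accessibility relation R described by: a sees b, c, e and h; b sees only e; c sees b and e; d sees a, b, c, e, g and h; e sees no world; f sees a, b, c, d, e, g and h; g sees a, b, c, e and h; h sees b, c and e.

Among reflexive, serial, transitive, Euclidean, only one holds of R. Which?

transitive

Reflexive: no — a is not related to itself.
Serial: no — e has no R-successor.
Transitive: yes — every two-step R-path is closed by a direct edge.
Euclidean: no — a R b and a R c, but not b R c.
Only transitive holds.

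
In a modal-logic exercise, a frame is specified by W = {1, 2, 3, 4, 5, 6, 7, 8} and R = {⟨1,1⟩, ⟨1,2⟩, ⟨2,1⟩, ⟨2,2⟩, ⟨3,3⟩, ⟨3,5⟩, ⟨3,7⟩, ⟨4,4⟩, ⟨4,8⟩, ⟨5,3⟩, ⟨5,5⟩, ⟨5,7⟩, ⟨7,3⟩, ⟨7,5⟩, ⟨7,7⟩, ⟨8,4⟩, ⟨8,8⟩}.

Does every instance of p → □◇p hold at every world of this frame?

Axiom B corresponds to the accessibility relation being symmetric.
Symmetric: yes — every pair in R has its reverse in R.

Yes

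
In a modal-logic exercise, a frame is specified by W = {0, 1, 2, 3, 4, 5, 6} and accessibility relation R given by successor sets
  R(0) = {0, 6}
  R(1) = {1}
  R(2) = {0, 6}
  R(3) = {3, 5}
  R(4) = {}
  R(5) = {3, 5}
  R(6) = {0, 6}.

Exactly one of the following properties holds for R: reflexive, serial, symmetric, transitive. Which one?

transitive

Reflexive: no — 2 is not related to itself.
Serial: no — 4 has no R-successor.
Symmetric: no — 2 R 0 but not 0 R 2.
Transitive: yes — every two-step R-path is closed by a direct edge.
Only transitive holds.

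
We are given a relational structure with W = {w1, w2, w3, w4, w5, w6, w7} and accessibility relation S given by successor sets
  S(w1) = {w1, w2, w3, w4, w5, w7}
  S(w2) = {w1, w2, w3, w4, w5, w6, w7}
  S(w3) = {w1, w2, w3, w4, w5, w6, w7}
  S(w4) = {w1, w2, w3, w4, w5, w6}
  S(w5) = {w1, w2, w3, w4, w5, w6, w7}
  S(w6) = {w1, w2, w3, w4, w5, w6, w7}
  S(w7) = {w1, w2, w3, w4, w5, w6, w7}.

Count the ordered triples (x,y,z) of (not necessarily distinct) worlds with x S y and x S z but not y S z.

Enumerating: (w1,w4,w7), (w2,w1,w6), (w2,w4,w7), (w3,w1,w6), (w3,w4,w7), (w4,w1,w6), (w5,w1,w6), (w5,w4,w7), (w6,w1,w6), (w6,w4,w7), (w7,w1,w6), (w7,w4,w7).

12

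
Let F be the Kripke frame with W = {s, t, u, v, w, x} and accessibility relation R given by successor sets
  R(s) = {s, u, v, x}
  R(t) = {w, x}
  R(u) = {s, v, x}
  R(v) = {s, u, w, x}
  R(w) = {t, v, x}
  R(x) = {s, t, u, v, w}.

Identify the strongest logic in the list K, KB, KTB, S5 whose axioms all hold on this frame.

Symmetric (axiom B): yes — every pair in R has its reverse in R.
Reflexive (axiom T): no — t is not related to itself.
Euclidean (axiom 5): no — v R s and v R w, but not s R w.
So F validates K, KB; KTB would additionally require R to be reflexive. The strongest is KB.

KB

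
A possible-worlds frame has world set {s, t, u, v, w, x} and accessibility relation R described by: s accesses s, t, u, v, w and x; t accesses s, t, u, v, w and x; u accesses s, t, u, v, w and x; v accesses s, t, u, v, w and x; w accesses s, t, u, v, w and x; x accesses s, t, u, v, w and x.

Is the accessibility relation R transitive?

Transitive: yes — every two-step R-path is closed by a direct edge.

Yes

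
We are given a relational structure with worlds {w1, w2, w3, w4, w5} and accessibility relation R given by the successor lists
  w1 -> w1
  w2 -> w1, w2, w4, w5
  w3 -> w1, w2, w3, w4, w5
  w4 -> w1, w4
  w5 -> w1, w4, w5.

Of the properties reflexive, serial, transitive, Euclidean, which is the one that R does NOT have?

Euclidean

Reflexive: yes — every world is R-related to itself.
Serial: yes — every world has a successor (e.g. w1 R w1).
Transitive: yes — every two-step R-path is closed by a direct edge.
Euclidean: no — w2 R w1 and w2 R w4, but not w1 R w4.
Only Euclidean fails.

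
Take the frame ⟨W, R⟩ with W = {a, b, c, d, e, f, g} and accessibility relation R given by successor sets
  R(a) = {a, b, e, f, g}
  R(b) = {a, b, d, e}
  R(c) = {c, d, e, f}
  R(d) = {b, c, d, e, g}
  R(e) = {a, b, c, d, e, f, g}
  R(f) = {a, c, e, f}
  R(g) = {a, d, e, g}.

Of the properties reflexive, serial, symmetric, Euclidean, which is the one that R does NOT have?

Reflexive: yes — every world is R-related to itself.
Serial: yes — every world has a successor (e.g. a R a).
Symmetric: yes — every pair in R has its reverse in R.
Euclidean: no — a R b and a R f, but not b R f.
Only Euclidean fails.

Euclidean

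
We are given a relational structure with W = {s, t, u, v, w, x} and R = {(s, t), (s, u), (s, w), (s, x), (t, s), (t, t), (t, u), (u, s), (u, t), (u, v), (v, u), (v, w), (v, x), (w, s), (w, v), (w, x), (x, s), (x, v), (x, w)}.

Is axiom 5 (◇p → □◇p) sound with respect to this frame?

No

By correspondence theory, 5 is valid on a frame iff R is Euclidean.
Euclidean: no — s R t and s R w, but not t R w.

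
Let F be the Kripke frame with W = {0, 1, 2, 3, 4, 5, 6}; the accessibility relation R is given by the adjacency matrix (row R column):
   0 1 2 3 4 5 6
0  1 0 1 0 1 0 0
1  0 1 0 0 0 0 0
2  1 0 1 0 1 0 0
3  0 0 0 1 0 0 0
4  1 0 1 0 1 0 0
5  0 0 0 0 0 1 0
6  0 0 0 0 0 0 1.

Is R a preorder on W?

Reflexive: yes — every world is R-related to itself.
Transitive: yes — every two-step R-path is closed by a direct edge.
So R is a preorder.

Yes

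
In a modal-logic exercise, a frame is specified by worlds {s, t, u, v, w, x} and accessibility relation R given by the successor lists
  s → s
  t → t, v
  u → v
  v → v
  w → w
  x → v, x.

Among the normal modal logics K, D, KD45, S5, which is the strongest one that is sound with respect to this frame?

Serial (axiom D): yes — every world has a successor (e.g. s R s).
Euclidean (axiom 5): no — t R v and t R t, but not v R t.
Transitive (axiom 4): yes — every two-step R-path is closed by a direct edge.
Reflexive (axiom T): no — u is not related to itself.
So F validates K, D; KD45 would additionally require R to be Euclidean. The strongest is D.

D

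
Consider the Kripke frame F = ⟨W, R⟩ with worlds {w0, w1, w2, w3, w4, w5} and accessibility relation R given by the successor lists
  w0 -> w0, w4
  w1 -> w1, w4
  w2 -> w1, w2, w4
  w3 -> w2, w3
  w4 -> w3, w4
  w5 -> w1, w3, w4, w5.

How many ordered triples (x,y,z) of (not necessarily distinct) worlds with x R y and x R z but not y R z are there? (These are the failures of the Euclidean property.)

Enumerating: (w0,w4,w0), (w1,w4,w1), (w2,w1,w2), (w2,w4,w1), (w2,w4,w2), (w3,w2,w3), (w4,w3,w4), (w5,w1,w3), (w5,w1,w5), (w5,w3,w1), (w5,w3,w4), (w5,w3,w5), (w5,w4,w1), (w5,w4,w5).

14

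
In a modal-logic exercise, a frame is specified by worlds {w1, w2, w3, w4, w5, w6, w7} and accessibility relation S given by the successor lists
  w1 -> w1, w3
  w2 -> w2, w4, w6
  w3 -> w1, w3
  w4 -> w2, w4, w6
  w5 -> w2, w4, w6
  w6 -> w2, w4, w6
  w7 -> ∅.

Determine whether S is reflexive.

Reflexive: no — w5 is not related to itself.

No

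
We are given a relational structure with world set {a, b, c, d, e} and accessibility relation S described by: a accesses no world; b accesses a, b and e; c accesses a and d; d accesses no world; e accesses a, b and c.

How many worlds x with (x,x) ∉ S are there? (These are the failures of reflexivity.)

4

Enumerating: a, c, d, e.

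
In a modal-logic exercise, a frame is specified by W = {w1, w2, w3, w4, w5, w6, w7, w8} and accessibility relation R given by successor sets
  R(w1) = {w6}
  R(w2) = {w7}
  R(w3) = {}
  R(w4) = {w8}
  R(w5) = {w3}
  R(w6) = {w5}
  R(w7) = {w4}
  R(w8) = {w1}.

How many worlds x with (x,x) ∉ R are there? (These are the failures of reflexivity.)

Enumerating: w1, w2, w3, w4, w5, w6, w7, w8.

8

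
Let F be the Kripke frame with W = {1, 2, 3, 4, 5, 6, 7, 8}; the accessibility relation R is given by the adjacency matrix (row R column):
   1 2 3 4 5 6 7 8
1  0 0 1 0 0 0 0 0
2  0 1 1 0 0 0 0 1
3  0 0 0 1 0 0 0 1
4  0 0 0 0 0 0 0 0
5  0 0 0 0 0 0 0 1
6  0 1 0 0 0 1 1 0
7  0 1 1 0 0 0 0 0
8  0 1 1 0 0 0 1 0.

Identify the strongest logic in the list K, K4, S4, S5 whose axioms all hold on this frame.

K

Transitive (axiom 4): no — 1 R 3 and 3 R 4, but not 1 R 4.
Reflexive (axiom T): no — 1 is not related to itself.
Euclidean (axiom 5): no — 3 R 4 and 3 R 8, but not 4 R 8.
So F validates K; K4 would additionally require R to be transitive. The strongest is K.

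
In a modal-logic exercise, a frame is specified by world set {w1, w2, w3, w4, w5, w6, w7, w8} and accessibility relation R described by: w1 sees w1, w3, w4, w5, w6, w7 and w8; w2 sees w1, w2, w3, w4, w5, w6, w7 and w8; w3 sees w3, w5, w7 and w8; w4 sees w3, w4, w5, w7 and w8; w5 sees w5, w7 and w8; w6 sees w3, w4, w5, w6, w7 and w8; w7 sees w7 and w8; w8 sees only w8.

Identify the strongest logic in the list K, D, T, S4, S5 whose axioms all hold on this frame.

Serial (axiom D): yes — every world has a successor (e.g. w1 R w1).
Reflexive (axiom T): yes — every world is R-related to itself.
Transitive (axiom 4): yes — every two-step R-path is closed by a direct edge.
Euclidean (axiom 5): no — w1 R w3 and w1 R w4, but not w3 R w4.
So F validates K, D, T, S4; S5 would additionally require R to be Euclidean. The strongest is S4.

S4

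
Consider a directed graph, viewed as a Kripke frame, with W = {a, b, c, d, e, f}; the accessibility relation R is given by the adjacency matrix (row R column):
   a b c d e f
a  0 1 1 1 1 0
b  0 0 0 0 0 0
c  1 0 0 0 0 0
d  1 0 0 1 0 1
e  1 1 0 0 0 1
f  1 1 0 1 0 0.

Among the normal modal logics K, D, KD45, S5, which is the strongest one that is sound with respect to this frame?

Serial (axiom D): no — b has no R-successor.
Euclidean (axiom 5): no — a R b and a R c, but not b R c.
Transitive (axiom 4): no — a R d and d R f, but not a R f.
Reflexive (axiom T): no — a is not related to itself.
So F validates K; D would additionally require R to be serial. The strongest is K.

K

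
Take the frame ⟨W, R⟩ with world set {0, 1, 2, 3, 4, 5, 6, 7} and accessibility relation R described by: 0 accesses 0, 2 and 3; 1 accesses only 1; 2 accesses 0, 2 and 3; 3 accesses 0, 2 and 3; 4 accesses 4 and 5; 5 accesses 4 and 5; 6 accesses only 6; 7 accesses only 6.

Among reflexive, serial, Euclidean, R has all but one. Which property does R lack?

Reflexive: no — 7 is not related to itself.
Serial: yes — every world has a successor (e.g. 0 R 0).
Euclidean: yes — any two successors of a common world are R-related.
Only reflexive fails.

reflexive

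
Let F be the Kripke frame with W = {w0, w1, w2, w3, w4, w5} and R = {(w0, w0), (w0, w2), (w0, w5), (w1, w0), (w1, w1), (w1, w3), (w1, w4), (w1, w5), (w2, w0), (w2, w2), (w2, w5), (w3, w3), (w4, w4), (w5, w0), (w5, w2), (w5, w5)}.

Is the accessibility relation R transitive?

Transitive: no — w1 R w0 and w0 R w2, but not w1 R w2.

No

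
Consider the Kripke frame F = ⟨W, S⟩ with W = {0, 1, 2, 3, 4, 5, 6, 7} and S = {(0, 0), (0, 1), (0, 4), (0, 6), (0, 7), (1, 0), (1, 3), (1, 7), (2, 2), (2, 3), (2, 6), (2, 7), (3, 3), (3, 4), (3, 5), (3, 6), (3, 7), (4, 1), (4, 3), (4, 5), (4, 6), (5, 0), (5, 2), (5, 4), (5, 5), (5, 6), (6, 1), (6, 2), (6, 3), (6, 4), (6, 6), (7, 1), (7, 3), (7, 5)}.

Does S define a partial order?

No

Reflexive: no — 1 is not related to itself.
Transitive: no — 0 S 1 and 1 S 3, but not 0 S 3.
Antisymmetric: no — 0 S 1 and 1 S 0 with 0 ≠ 1.
So S is not a partial order.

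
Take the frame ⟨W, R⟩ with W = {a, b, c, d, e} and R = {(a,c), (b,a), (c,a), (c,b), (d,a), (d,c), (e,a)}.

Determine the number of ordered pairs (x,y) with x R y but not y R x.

Enumerating: (b,a), (c,b), (d,a), (d,c), (e,a).

5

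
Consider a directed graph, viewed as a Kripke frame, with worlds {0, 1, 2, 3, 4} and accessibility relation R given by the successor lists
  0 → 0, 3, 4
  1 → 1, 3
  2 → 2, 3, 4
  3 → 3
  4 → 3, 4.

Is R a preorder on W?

Reflexive: yes — every world is R-related to itself.
Transitive: yes — every two-step R-path is closed by a direct edge.
So R is a preorder.

Yes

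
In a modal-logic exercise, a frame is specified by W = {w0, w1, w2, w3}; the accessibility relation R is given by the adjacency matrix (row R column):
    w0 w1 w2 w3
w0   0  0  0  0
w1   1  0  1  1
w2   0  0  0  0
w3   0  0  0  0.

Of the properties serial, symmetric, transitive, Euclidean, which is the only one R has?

transitive

Serial: no — w0 has no R-successor.
Symmetric: no — w1 R w0 but not w0 R w1.
Transitive: yes — every two-step R-path is closed by a direct edge.
Euclidean: no — w1 R w0 and w1 R w2, but not w0 R w2.
Only transitive holds.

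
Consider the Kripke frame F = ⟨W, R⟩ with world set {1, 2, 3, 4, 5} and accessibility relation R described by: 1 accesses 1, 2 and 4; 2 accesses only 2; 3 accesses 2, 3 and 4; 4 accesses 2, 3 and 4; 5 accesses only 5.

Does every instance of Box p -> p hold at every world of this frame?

Axiom T corresponds to the accessibility relation being reflexive.
Reflexive: yes — every world is R-related to itself.

Yes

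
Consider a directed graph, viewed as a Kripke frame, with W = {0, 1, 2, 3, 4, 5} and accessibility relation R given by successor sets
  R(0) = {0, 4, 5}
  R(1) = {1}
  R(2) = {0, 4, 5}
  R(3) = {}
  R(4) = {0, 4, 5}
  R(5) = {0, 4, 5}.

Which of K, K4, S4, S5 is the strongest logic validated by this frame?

Transitive (axiom 4): yes — every two-step R-path is closed by a direct edge.
Reflexive (axiom T): no — 2 is not related to itself.
Euclidean (axiom 5): yes — any two successors of a common world are R-related.
So F validates K, K4; S4 would additionally require R to be reflexive. The strongest is K4.

K4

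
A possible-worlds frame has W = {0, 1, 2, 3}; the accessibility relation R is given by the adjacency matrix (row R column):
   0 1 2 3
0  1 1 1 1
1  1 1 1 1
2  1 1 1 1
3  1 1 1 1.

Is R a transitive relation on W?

Yes

Transitive: yes — every two-step R-path is closed by a direct edge.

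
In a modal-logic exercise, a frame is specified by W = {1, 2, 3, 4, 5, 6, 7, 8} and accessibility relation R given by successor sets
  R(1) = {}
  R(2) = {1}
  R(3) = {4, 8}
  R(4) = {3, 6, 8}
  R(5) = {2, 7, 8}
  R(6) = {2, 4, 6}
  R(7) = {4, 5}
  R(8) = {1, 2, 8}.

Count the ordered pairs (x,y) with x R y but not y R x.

9

Enumerating: (2,1), (3,8), (4,8), (5,2), (5,8), (6,2), (7,4), (8,1), (8,2).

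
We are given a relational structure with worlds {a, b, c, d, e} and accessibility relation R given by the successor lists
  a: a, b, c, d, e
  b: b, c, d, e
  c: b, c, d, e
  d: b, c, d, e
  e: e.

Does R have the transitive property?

Yes

Transitive: yes — every two-step R-path is closed by a direct edge.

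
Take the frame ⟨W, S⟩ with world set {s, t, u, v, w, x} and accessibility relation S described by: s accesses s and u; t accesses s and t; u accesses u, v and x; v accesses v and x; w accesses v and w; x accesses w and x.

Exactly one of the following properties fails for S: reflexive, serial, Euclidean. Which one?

Euclidean

Reflexive: yes — every world is S-related to itself.
Serial: yes — every world has a successor (e.g. s S s).
Euclidean: no — u S x and u S v, but not x S v.
Only Euclidean fails.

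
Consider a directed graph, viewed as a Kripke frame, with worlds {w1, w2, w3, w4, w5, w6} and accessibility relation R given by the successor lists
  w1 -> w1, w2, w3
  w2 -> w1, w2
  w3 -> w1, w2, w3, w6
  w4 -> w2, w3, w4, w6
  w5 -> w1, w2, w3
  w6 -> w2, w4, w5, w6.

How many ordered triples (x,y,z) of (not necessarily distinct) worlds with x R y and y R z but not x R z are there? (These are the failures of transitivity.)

Enumerating: (w1,w3,w6), (w2,w1,w3), (w3,w6,w4), (w3,w6,w5), (w4,w2,w1), (w4,w3,w1), (w4,w6,w5), (w5,w3,w6), (w6,w2,w1), (w6,w4,w3), (w6,w5,w1), (w6,w5,w3).

12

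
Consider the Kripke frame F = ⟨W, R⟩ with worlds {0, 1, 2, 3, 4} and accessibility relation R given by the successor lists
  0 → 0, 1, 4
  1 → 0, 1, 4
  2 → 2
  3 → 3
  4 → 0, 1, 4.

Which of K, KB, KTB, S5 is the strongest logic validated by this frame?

S5

Symmetric (axiom B): yes — every pair in R has its reverse in R.
Reflexive (axiom T): yes — every world is R-related to itself.
Euclidean (axiom 5): yes — any two successors of a common world are R-related.
So F validates K, KB, KTB, S5. The strongest is S5.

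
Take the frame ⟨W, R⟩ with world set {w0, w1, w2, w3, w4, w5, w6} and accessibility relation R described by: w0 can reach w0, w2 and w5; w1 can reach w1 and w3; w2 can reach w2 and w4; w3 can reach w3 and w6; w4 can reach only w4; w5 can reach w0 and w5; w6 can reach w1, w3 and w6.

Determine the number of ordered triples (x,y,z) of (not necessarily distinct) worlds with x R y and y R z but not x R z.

Enumerating: (w0,w2,w4), (w1,w3,w6), (w3,w6,w1), (w5,w0,w2).

4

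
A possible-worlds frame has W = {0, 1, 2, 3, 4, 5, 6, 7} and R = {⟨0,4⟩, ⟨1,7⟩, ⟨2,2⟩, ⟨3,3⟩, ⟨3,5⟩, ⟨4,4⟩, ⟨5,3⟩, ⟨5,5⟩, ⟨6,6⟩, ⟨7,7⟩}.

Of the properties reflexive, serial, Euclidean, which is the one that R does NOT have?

Reflexive: no — 0 is not related to itself.
Serial: yes — every world has a successor (e.g. 0 R 4).
Euclidean: yes — any two successors of a common world are R-related.
Only reflexive fails.

reflexive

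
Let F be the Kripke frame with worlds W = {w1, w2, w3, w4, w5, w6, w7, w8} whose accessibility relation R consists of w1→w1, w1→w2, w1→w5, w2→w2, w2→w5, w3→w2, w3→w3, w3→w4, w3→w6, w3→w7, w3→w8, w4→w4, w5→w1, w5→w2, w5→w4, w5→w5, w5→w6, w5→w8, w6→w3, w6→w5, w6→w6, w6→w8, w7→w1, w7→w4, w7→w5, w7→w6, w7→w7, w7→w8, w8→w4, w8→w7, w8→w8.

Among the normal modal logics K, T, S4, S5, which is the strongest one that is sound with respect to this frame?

Reflexive (axiom T): yes — every world is R-related to itself.
Transitive (axiom 4): no — w1 R w5 and w5 R w4, but not w1 R w4.
Euclidean (axiom 5): no — w3 R w2 and w3 R w4, but not w2 R w4.
So F validates K, T; S4 would additionally require R to be transitive. The strongest is T.

T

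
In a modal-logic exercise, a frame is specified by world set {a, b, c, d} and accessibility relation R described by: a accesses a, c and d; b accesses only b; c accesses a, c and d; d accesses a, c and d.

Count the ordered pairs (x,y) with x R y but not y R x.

R is symmetric; there are no such tuples.

0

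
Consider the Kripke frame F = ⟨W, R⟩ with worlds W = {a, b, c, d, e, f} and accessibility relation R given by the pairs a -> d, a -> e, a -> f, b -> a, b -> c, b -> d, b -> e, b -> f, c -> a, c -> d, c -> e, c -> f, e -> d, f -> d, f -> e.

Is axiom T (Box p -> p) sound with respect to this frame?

The schema T characterises exactly the reflexive frames.
Reflexive: no — a is not related to itself.

No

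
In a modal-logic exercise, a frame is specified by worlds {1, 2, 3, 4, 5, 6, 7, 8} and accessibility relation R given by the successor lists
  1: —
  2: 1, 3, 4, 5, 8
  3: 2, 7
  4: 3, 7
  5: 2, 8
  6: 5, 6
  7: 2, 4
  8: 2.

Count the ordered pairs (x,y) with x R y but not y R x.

7

Enumerating: (2,1), (2,4), (3,7), (4,3), (5,8), (6,5), (7,2).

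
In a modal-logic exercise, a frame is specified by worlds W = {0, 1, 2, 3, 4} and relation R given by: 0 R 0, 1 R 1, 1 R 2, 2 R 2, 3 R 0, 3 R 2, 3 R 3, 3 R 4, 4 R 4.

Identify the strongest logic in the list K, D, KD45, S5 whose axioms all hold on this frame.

D

Serial (axiom D): yes — every world has a successor (e.g. 0 R 0).
Euclidean (axiom 5): no — 3 R 0 and 3 R 2, but not 0 R 2.
Transitive (axiom 4): yes — every two-step R-path is closed by a direct edge.
Reflexive (axiom T): yes — every world is R-related to itself.
So F validates K, D; KD45 would additionally require R to be Euclidean. The strongest is D.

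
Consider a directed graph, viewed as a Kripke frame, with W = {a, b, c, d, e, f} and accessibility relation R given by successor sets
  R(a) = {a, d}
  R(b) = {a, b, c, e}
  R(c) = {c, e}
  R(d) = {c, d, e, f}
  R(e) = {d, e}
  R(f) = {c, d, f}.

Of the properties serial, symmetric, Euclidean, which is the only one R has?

Serial: yes — every world has a successor (e.g. a R a).
Symmetric: no — a R d but not d R a.
Euclidean: no — b R a and b R c, but not a R c.
Only serial holds.

serial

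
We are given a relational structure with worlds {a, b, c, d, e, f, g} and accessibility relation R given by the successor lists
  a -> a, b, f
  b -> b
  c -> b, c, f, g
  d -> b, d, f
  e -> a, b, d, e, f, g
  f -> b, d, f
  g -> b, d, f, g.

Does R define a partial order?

Reflexive: yes — every world is R-related to itself.
Transitive: no — a R f and f R d, but not a R d.
Antisymmetric: no — d R f and f R d with d ≠ f.
So R is not a partial order.

No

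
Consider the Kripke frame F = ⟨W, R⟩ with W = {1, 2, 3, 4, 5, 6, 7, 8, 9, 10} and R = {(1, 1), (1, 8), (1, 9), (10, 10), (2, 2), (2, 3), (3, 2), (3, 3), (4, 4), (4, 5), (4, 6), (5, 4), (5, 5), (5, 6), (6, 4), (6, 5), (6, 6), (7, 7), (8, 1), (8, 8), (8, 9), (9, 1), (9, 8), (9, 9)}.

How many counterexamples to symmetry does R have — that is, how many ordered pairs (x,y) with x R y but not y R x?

R is symmetric; there are no such tuples.

0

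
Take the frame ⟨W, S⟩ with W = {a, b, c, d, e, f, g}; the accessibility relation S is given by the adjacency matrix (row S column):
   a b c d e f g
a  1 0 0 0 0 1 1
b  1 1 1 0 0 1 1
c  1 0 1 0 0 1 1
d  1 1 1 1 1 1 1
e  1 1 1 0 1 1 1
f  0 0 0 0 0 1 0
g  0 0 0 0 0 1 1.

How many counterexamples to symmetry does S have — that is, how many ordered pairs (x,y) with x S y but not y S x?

Enumerating: (a,f), (a,g), (b,a), (b,c), (b,f), (b,g), (c,a), (c,f), (c,g), (d,a), (d,b), (d,c), … and 9 more.
Total: 21.

21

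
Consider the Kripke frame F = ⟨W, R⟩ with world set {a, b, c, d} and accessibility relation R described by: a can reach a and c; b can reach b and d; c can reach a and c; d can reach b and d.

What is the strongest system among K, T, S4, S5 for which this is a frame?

S5

Reflexive (axiom T): yes — every world is R-related to itself.
Transitive (axiom 4): yes — every two-step R-path is closed by a direct edge.
Euclidean (axiom 5): yes — any two successors of a common world are R-related.
So F validates K, T, S4, S5. The strongest is S5.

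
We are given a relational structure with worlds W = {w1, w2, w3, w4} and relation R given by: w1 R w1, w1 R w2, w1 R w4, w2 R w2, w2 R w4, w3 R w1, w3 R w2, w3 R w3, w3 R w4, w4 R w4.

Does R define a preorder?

Reflexive: yes — every world is R-related to itself.
Transitive: yes — every two-step R-path is closed by a direct edge.
So R is a preorder.

Yes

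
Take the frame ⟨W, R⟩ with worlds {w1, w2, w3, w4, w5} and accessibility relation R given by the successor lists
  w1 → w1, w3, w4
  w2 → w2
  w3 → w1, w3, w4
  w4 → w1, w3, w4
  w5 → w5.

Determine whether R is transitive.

Transitive: yes — every two-step R-path is closed by a direct edge.

Yes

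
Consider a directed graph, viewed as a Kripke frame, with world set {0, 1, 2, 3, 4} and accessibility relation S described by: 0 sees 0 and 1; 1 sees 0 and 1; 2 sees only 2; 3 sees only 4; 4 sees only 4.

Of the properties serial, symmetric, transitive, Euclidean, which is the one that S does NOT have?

Serial: yes — every world has a successor (e.g. 0 S 0).
Symmetric: no — 3 S 4 but not 4 S 3.
Transitive: yes — every two-step S-path is closed by a direct edge.
Euclidean: yes — any two successors of a common world are S-related.
Only symmetric fails.

symmetric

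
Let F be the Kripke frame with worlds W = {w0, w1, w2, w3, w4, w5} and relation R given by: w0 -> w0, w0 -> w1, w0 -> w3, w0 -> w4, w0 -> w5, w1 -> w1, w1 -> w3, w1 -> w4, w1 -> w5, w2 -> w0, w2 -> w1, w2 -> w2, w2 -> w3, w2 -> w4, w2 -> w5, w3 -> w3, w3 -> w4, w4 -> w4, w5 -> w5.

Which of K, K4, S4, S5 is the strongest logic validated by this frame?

Transitive (axiom 4): yes — every two-step R-path is closed by a direct edge.
Reflexive (axiom T): yes — every world is R-related to itself.
Euclidean (axiom 5): no — w0 R w3 and w0 R w1, but not w3 R w1.
So F validates K, K4, S4; S5 would additionally require R to be Euclidean. The strongest is S4.

S4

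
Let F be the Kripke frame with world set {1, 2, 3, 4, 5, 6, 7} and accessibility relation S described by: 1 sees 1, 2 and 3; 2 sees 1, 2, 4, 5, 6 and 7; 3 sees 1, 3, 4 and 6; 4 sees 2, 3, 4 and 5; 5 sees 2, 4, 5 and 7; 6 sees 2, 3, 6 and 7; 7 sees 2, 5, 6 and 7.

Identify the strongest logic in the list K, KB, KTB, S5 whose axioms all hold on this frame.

KTB

Symmetric (axiom B): yes — every pair in S has its reverse in S.
Reflexive (axiom T): yes — every world is S-related to itself.
Euclidean (axiom 5): no — 1 S 2 and 1 S 3, but not 2 S 3.
So F validates K, KB, KTB; S5 would additionally require S to be Euclidean. The strongest is KTB.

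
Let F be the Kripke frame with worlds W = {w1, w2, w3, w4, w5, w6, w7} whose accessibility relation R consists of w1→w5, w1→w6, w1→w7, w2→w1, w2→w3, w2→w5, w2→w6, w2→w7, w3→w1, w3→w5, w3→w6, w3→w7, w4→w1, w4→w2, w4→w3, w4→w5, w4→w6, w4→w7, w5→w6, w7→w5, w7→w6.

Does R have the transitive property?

Yes

Transitive: yes — every two-step R-path is closed by a direct edge.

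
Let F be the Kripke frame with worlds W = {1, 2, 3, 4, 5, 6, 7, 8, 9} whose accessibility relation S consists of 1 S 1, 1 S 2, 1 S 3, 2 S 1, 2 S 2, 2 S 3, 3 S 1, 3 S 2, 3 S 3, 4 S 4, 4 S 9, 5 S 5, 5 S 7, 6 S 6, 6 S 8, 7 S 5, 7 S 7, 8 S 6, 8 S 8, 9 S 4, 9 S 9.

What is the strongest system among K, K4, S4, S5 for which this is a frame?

Transitive (axiom 4): yes — every two-step S-path is closed by a direct edge.
Reflexive (axiom T): yes — every world is S-related to itself.
Euclidean (axiom 5): yes — any two successors of a common world are S-related.
So F validates K, K4, S4, S5. The strongest is S5.

S5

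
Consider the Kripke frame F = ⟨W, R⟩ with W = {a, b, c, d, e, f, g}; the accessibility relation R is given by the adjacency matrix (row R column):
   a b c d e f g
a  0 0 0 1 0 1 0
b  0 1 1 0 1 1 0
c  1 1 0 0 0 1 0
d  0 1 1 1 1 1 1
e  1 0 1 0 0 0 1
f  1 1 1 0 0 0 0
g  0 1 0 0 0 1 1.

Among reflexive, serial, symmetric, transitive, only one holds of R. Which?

serial

Reflexive: no — a is not related to itself.
Serial: yes — every world has a successor (e.g. a R d).
Symmetric: no — a R d but not d R a.
Transitive: no — a R d and d R b, but not a R b.
Only serial holds.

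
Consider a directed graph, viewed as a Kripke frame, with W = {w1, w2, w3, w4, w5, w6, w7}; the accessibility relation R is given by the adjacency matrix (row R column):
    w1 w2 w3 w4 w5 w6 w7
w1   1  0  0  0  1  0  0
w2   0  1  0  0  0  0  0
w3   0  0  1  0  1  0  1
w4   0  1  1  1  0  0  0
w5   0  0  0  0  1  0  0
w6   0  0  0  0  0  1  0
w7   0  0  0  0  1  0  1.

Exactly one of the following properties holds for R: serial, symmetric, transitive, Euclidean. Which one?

Serial: yes — every world has a successor (e.g. w1 R w1).
Symmetric: no — w1 R w5 but not w5 R w1.
Transitive: no — w4 R w3 and w3 R w5, but not w4 R w5.
Euclidean: no — w3 R w5 and w3 R w7, but not w5 R w7.
Only serial holds.

serial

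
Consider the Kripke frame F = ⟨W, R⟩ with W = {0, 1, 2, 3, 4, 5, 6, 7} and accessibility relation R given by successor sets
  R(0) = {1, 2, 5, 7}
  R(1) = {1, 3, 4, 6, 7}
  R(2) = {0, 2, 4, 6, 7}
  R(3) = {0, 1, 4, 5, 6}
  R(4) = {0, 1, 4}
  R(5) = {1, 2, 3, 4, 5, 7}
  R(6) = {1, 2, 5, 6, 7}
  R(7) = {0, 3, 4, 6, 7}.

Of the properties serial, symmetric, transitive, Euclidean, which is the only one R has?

serial

Serial: yes — every world has a successor (e.g. 0 R 1).
Symmetric: no — 0 R 1 but not 1 R 0.
Transitive: no — 0 R 1 and 1 R 3, but not 0 R 3.
Euclidean: no — 0 R 1 and 0 R 2, but not 1 R 2.
Only serial holds.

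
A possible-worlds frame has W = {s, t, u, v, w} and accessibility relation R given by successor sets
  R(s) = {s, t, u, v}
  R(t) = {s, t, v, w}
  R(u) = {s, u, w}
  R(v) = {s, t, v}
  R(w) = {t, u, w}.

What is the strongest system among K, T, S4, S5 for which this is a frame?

T

Reflexive (axiom T): yes — every world is R-related to itself.
Transitive (axiom 4): no — s R t and t R w, but not s R w.
Euclidean (axiom 5): no — s R t and s R u, but not t R u.
So F validates K, T; S4 would additionally require R to be transitive. The strongest is T.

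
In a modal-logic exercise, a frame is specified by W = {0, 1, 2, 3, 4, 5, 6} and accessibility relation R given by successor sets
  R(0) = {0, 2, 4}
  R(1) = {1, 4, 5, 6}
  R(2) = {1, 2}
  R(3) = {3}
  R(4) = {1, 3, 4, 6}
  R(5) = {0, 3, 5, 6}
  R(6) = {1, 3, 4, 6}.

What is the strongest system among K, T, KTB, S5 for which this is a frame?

Reflexive (axiom T): yes — every world is R-related to itself.
Symmetric (axiom B): no — 0 R 2 but not 2 R 0.
Euclidean (axiom 5): no — 0 R 2 and 0 R 4, but not 2 R 4.
So F validates K, T; KTB would additionally require R to be symmetric. The strongest is T.

T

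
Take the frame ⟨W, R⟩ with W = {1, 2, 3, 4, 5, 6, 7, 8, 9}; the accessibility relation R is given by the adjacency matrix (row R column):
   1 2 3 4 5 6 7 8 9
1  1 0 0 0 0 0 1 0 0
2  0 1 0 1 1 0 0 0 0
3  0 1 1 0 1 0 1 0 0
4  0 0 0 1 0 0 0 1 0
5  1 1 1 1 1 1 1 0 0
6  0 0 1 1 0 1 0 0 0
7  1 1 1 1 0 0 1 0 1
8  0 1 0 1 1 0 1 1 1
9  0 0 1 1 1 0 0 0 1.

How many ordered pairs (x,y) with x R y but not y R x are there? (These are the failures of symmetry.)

Enumerating: (2,4), (3,2), (5,1), (5,4), (5,6), (5,7), (6,3), (6,4), (7,2), (7,4), (7,9), (8,2), (8,5), (8,7), (8,9), (9,3), (9,4), (9,5).

18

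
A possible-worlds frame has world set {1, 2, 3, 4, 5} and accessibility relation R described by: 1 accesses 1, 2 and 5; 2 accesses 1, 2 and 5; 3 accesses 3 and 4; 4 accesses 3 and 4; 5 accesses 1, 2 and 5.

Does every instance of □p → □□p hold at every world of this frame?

By correspondence theory, 4 is valid on a frame iff R is transitive.
Transitive: yes — every two-step R-path is closed by a direct edge.

Yes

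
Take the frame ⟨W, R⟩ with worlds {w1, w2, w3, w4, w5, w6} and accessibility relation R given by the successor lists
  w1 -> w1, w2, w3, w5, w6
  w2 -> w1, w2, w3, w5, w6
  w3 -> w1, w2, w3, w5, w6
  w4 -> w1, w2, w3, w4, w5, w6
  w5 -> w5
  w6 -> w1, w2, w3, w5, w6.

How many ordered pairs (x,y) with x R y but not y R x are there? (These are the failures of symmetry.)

9

Enumerating: (w1,w5), (w2,w5), (w3,w5), (w4,w1), (w4,w2), (w4,w3), (w4,w5), (w4,w6), (w6,w5).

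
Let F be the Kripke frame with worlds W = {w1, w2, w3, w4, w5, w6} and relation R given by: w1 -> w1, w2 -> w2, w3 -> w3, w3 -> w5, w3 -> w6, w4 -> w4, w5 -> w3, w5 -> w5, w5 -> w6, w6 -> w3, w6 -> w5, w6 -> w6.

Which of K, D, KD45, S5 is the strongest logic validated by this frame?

S5

Serial (axiom D): yes — every world has a successor (e.g. w1 R w1).
Euclidean (axiom 5): yes — any two successors of a common world are R-related.
Transitive (axiom 4): yes — every two-step R-path is closed by a direct edge.
Reflexive (axiom T): yes — every world is R-related to itself.
So F validates K, D, KD45, S5. The strongest is S5.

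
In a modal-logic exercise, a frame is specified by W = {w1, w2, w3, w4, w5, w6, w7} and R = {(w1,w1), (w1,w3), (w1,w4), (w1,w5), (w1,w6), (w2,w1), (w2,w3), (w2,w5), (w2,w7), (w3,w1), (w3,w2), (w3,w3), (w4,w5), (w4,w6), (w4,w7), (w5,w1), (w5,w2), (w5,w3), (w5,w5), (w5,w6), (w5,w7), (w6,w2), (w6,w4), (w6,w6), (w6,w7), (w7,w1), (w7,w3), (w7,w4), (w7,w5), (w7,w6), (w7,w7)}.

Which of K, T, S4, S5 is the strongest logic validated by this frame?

Reflexive (axiom T): no — w2 is not related to itself.
Transitive (axiom 4): no — w1 R w3 and w3 R w2, but not w1 R w2.
Euclidean (axiom 5): no — w1 R w3 and w1 R w4, but not w3 R w4.
So F validates K; T would additionally require R to be reflexive. The strongest is K.

K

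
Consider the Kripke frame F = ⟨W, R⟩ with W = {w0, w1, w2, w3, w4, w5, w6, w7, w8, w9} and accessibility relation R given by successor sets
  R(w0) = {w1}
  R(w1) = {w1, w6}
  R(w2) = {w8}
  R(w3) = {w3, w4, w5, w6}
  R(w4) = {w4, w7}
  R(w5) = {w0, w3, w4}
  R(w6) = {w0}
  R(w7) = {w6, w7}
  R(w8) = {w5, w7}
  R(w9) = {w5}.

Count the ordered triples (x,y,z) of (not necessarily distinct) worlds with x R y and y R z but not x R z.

21

Enumerating: (w0,w1,w6), (w1,w6,w0), (w2,w8,w5), (w2,w8,w7), (w3,w4,w7), (w3,w5,w0), (w3,w6,w0), (w4,w7,w6), (w5,w0,w1), (w5,w3,w5), (w5,w3,w6), (w5,w4,w7), … and 9 more.
Total: 21.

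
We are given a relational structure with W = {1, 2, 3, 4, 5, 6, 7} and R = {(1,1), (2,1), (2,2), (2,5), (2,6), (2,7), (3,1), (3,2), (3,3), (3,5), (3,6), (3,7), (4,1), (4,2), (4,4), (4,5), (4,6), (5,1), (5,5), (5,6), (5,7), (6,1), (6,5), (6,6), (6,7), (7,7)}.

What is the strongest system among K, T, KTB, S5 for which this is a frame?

T

Reflexive (axiom T): yes — every world is R-related to itself.
Symmetric (axiom B): no — 2 R 1 but not 1 R 2.
Euclidean (axiom 5): no — 2 R 1 and 2 R 5, but not 1 R 5.
So F validates K, T; KTB would additionally require R to be symmetric. The strongest is T.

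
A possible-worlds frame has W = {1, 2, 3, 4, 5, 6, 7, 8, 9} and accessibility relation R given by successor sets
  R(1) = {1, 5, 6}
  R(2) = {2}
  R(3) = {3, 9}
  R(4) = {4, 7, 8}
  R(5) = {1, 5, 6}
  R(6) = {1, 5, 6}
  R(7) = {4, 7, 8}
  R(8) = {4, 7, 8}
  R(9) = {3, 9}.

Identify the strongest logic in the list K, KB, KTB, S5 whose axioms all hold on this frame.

Symmetric (axiom B): yes — every pair in R has its reverse in R.
Reflexive (axiom T): yes — every world is R-related to itself.
Euclidean (axiom 5): yes — any two successors of a common world are R-related.
So F validates K, KB, KTB, S5. The strongest is S5.

S5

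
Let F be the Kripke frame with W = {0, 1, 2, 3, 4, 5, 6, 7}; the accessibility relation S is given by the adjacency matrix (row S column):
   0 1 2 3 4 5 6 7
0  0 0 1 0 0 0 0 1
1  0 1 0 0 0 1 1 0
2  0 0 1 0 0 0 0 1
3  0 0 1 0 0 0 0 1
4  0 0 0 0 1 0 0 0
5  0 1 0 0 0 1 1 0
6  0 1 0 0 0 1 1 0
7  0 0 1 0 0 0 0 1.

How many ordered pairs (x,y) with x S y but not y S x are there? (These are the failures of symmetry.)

4

Enumerating: (0,2), (0,7), (3,2), (3,7).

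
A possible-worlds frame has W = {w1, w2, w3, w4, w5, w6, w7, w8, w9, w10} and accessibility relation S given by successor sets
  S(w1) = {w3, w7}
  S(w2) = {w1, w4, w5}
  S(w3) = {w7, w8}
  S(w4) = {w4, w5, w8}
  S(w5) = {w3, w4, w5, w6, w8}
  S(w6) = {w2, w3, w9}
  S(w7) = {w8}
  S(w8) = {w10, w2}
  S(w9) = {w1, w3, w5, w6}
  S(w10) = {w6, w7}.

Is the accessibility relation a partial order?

Reflexive: no — w1 is not related to itself.
Transitive: no — w1 S w3 and w3 S w8, but not w1 S w8.
Antisymmetric: no — w4 S w5 and w5 S w4 with w4 ≠ w5.
So S is not a partial order.

No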